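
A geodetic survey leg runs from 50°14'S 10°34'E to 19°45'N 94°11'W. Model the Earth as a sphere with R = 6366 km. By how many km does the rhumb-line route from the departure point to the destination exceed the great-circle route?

Great circle: cos σ = sin φ₁ sin φ₂ + cos φ₁ cos φ₂ cos Δλ,  σ = 1.9966 rad → d_gc = 12710.1 km
Rhumb line: Δψ = +1.3688, q = Δφ/Δψ = 0.8924, d_rh = R√(Δφ²+q²Δλ²) = 12974.0 km
Excess = 12974.0 − 12710.1 = 263.9 ≈ 264 km

264 km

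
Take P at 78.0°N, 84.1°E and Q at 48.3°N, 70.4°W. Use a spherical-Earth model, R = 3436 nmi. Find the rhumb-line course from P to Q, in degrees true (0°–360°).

Meridional parts: M(φ₁)=+2.2528, M(φ₂)=+0.9653 → ΔM = -1.2875;  Δλ = -2.6965 rad
tan C = Δλ / ΔM = +2.0944 → C = 244.48°

244.5°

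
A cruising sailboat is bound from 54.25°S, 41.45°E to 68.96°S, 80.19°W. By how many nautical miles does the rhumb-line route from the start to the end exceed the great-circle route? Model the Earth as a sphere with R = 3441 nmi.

529 nmi

Great circle: cos σ = sin φ₁ sin φ₂ + cos φ₁ cos φ₂ cos Δλ,  σ = 0.8666 rad → d_gc = 2981.9 nmi
Rhumb line: Δψ = -0.5520, q = Δφ/Δψ = 0.4651, d_rh = R√(Δφ²+q²Δλ²) = 3510.7 nmi
Excess = 3510.7 − 2981.9 = 528.8 ≈ 529 nmi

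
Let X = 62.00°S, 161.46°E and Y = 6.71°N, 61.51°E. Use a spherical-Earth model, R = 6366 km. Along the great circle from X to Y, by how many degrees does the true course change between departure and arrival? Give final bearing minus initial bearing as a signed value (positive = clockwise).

+67.6°

At departure: θ₁ = atan2(sin Δλ cos φ₂, cos φ₁ sin φ₂ − sin φ₁ cos φ₂ cos Δλ) = 264.36°
At arrival: θ₂ = atan2(sin Δλ cos φ₁, −cos φ₂ sin φ₁ + sin φ₂ cos φ₁ cos Δλ) = 331.94°
Δθ = θ₂ − θ₁ = +67.6°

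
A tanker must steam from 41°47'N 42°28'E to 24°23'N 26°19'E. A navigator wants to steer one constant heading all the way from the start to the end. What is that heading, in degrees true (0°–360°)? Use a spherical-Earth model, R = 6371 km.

Δψ = ln[tan(π/4+φ₂/2)/tan(π/4+φ₁/2)] = -0.3651
Δλ = -0.2819 rad (taken the short way round)
course = atan2(Δλ, Δψ) = 217.67°

217.7°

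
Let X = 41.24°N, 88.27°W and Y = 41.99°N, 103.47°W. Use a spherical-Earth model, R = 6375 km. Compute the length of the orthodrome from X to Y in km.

Haversine: a = sin²(Δφ/2)+cos φ₁ cos φ₂ sin²(Δλ/2) = 0.00982;  σ = 2·atan2(√a,√(1−a))
σ = 11.374° → d = Rσ = 6375·0.19851 = 1265 km

1265 km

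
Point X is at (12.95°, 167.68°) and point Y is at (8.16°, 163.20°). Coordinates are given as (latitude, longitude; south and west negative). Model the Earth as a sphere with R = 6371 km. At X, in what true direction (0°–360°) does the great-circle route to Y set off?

223.0°

θ = atan2( sin Δλ·cos φ₂ ,  cos φ₁ sin φ₂ − sin φ₁ cos φ₂ cos Δλ )
  = atan2(-0.0773, -0.0828) = 223.03°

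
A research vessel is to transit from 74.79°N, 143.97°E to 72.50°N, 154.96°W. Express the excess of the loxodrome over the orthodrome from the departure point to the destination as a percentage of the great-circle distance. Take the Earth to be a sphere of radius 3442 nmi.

4.5%

Great circle: σ = 0.2892 rad → d_gc = Rσ = 995.4 nmi
Rhumb: Δφ = -0.0400, Δλ = +1.0659, Δψ = -0.1422, q = Δφ/Δψ = 0.2811 → d_rh = R√(Δφ²+q²Δλ²) = 1040.5 nmi
Excess = (1040.5 − 995.4) / 995.4 = 45.1 / 995.4 = 4.53% ≈ 4.5%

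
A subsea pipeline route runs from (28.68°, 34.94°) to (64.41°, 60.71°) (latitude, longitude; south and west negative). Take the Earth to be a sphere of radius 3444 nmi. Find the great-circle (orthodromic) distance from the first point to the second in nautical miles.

2361 nmi

Haversine: a = sin²(Δφ/2)+cos φ₁ cos φ₂ sin²(Δλ/2) = 0.11295;  σ = 2·atan2(√a,√(1−a))
σ = 39.277° → d = Rσ = 3444·0.68552 = 2361 nmi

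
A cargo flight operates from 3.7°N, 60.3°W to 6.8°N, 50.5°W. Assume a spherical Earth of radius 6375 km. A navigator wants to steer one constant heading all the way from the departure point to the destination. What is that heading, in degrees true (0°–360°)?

Δψ = ln[tan(π/4+φ₂/2)/tan(π/4+φ₁/2)] = +0.0543
Δλ = +0.1710 rad (taken the short way round)
course = atan2(Δλ, Δψ) = 72.38°

72.4°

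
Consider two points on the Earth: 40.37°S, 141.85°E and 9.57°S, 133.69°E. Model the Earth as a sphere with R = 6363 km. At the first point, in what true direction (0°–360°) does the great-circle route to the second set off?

N = sin Δλ·cos φ₂ = -0.1400;  D = cos φ₁ sin φ₂ − sin φ₁ cos φ₂ cos Δλ = +0.5056
initial course = atan2(N, D) = 344.53°

344.5°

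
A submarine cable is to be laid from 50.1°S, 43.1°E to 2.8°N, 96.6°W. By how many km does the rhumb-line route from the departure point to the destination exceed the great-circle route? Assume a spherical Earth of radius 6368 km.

1189 km

Great circle: cos σ = sin φ₁ sin φ₂ + cos φ₁ cos φ₂ cos Δλ,  σ = 2.1248 rad → d_gc = 13530.8 km
Rhumb line: Δψ = +1.0623, q = Δφ/Δψ = 0.8691, d_rh = R√(Δφ²+q²Δλ²) = 14720.0 km
Excess = 14720.0 − 13530.8 = 1189.2 ≈ 1189 km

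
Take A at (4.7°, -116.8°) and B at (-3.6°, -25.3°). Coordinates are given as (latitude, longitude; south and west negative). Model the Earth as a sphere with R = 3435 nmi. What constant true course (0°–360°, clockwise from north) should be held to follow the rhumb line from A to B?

Δψ = ln[tan(π/4+φ₂/2)/tan(π/4+φ₁/2)] = -0.1450
Δλ = +1.5970 rad (taken the short way round)
course = atan2(Δλ, Δψ) = 95.19°

95.2°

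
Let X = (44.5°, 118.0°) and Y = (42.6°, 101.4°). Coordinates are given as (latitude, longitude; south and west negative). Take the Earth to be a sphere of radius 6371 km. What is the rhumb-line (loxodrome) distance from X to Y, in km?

Rhumb course C = atan2(Δλ, Δψ) with Δψ = ln[tan(π/4+φ₂/2)/tan(π/4+φ₁/2)] = -0.0458, Δλ = -0.2897 → C = 261.02°
d = R·|Δφ| / |cos C| = 6371·0.03316 / 0.15601 = 1354 km

1354 km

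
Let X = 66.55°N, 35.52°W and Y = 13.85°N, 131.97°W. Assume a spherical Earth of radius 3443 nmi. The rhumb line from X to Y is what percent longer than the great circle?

6.5%

Great circle: σ = 1.3937 rad → d_gc = Rσ = 4798.4 nmi
Rhumb: Δφ = -0.9198, Δλ = -1.6834, Δψ = -1.3283, q = Δφ/Δψ = 0.6925 → d_rh = R√(Δφ²+q²Δλ²) = 5112.4 nmi
Excess = (5112.4 − 4798.4) / 4798.4 = 314.0 / 4798.4 = 6.54% ≈ 6.5%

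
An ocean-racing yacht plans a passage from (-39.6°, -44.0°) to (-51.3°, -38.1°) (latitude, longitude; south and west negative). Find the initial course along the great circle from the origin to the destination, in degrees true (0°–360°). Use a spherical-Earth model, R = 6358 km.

162.6°

θ = atan2( sin Δλ·cos φ₂ ,  cos φ₁ sin φ₂ − sin φ₁ cos φ₂ cos Δλ )
  = atan2(+0.0643, -0.2049) = 162.58°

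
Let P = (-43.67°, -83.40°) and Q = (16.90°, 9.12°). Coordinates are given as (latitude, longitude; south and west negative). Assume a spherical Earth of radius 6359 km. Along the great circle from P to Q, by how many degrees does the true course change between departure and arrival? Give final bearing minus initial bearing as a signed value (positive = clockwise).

Initial bearing θ₁ = atan2(sin Δλ cos φ₂, cos φ₁ sin φ₂ − sin φ₁ cos φ₂ cos Δλ) = 79.26°
Final bearing θ₂ = (initial bearing from the destination back to the start) + 180° = 47.97°
Δθ = θ₂ − θ₁ = -31.3°

-31.3°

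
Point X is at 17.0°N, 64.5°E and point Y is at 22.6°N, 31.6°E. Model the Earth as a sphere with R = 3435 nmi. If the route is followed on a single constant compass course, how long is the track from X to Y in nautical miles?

Δψ = ln[tan(π/4+φ₂/2)/tan(π/4+φ₁/2)] = +0.1039;  Δφ = +0.0977 rad,  Δλ = -0.5742 rad
q = Δφ/Δψ = 0.9404
d = R·√(Δφ² + q²Δλ²) = 3435·0.54877 = 1885 nmi

1885 nmi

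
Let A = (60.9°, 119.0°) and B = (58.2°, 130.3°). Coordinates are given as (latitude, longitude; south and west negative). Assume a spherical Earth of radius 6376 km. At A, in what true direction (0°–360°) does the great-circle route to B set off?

110.3°

N = sin Δλ·cos φ₂ = +0.1033;  D = cos φ₁ sin φ₂ − sin φ₁ cos φ₂ cos Δλ = -0.0382
initial course = atan2(N, D) = 110.29°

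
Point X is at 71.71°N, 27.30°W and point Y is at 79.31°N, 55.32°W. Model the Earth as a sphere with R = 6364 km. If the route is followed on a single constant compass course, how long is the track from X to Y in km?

1136 km

Rhumb course C = atan2(Δλ, Δψ) with Δψ = ln[tan(π/4+φ₂/2)/tan(π/4+φ₁/2)] = +0.5427, Δλ = -0.4890 → C = 317.98°
d = R·|Δφ| / |cos C| = 6364·0.13265 / 0.74287 = 1136 km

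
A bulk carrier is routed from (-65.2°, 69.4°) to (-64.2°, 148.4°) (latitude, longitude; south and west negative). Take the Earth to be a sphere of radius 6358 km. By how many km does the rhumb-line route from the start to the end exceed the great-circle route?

246 km

Great circle: cos σ = sin φ₁ sin φ₂ + cos φ₁ cos φ₂ cos Δλ,  σ = 0.5508 rad → d_gc = 3501.8 km
Rhumb line: Δψ = +0.0408, q = Δφ/Δψ = 0.4273, d_rh = R√(Δφ²+q²Δλ²) = 3747.6 km
Excess = 3747.6 − 3501.8 = 245.8 ≈ 246 km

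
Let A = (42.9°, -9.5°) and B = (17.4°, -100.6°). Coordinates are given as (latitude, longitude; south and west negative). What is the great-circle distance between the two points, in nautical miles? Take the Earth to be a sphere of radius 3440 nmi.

4745 nmi

cos σ = sin φ₁ sin φ₂ + cos φ₁ cos φ₂ cos Δλ
      = sin(42.90°)sin(17.40°) + cos(42.90°)cos(17.40°)cos(-91.10°) = 0.1901
σ = 79.039° → d = Rσ = 3440·1.37949 = 4745 nmi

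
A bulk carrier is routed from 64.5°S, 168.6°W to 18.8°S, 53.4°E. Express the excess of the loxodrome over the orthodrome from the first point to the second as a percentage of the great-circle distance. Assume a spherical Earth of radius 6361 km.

16.8%

Great circle: σ = 1.5828 rad → d_gc = Rσ = 10068.1 km
Rhumb: Δφ = +0.7976, Δλ = -2.4086, Δψ = +1.1518, q = Δφ/Δψ = 0.6925 → d_rh = R√(Δφ²+q²Δλ²) = 11760.1 km
Excess = (11760.1 − 10068.1) / 10068.1 = 1692.0 / 10068.1 = 16.81% ≈ 16.8%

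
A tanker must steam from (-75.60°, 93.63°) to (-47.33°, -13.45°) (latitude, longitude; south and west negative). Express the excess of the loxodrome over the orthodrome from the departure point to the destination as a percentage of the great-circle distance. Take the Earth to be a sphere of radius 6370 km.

12.8%

Great circle: σ = 0.8464 rad → d_gc = Rσ = 5391.7 km
Rhumb: Δφ = +0.4934, Δλ = -1.8689, Δψ = +1.1288, q = Δφ/Δψ = 0.4371 → d_rh = R√(Δφ²+q²Δλ²) = 6079.4 km
Excess = (6079.4 − 5391.7) / 5391.7 = 687.7 / 5391.7 = 12.755% ≈ 12.8%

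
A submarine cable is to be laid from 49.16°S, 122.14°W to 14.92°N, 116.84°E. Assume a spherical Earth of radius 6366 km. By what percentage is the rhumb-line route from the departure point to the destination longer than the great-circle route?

Great circle: σ = 2.1181 rad → d_gc = Rσ = 13484.1 km
Rhumb: Δφ = +1.1184, Δλ = -2.1122, Δψ = +1.2515, q = Δφ/Δψ = 0.8937 → d_rh = R√(Δφ²+q²Δλ²) = 13967.4 km
Excess = (13967.4 − 13484.1) / 13484.1 = 483.3 / 13484.1 = 3.58% ≈ 3.6%

3.6%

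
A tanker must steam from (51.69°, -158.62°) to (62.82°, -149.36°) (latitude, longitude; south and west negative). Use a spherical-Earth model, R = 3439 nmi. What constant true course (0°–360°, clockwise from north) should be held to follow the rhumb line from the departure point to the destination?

24.0°

Meridional parts: M(φ₁)=+1.0574, M(φ₂)=+1.4199 → ΔM = +0.3625;  Δλ = +0.1616 rad
tan C = Δλ / ΔM = +0.4459 → C = 24.03°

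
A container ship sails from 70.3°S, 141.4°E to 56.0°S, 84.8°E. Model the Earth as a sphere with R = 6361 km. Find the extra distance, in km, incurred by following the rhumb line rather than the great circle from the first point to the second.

Great circle: cos σ = sin φ₁ sin φ₂ + cos φ₁ cos φ₂ cos Δλ,  σ = 0.4858 rad → d_gc = 3090.5 km
Rhumb line: Δψ = +0.5658, q = Δφ/Δψ = 0.4411, d_rh = R√(Δφ²+q²Δλ²) = 3194.4 km
Excess = 3194.4 − 3090.5 = 103.9 ≈ 104 km

104 km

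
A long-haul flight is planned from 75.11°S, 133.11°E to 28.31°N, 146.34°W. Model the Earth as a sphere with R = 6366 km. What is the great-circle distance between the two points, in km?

12767 km

cos σ = sin φ₁ sin φ₂ + cos φ₁ cos φ₂ cos Δλ
      = sin(-75.11°)sin(28.31°) + cos(-75.11°)cos(28.31°)cos(80.55°) = -0.4212
σ = 114.909° → d = Rσ = 6366·2.00553 = 12767 km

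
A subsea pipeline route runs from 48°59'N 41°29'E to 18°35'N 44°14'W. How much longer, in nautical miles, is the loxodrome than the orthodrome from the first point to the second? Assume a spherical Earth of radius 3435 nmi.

Great circle: cos σ = sin φ₁ sin φ₂ + cos φ₁ cos φ₂ cos Δλ,  σ = 1.2798 rad → d_gc = 4396.1 nmi
Rhumb line: Δψ = -0.6532, q = Δφ/Δψ = 0.8123, d_rh = R√(Δφ²+q²Δλ²) = 4554.8 nmi
Excess = 4554.8 − 4396.1 = 158.7 ≈ 159 nmi

159 nmi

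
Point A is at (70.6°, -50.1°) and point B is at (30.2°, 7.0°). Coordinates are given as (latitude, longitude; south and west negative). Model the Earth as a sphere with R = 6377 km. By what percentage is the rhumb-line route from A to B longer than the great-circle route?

2.7%

Great circle: σ = 0.8887 rad → d_gc = Rσ = 5667.5 km
Rhumb: Δφ = -0.7051, Δλ = +0.9966, Δψ = -1.2131, q = Δφ/Δψ = 0.5812 → d_rh = R√(Δφ²+q²Δλ²) = 5819.2 km
Excess = (5819.2 − 5667.5) / 5667.5 = 151.7 / 5667.5 = 2.68% ≈ 2.7%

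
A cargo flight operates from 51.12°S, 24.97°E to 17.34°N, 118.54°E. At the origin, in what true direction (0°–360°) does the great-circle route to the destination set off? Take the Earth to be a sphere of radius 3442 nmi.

81.6°

θ = atan2( sin Δλ·cos φ₂ ,  cos φ₁ sin φ₂ − sin φ₁ cos φ₂ cos Δλ )
  = atan2(+0.9527, +0.1408) = 81.59°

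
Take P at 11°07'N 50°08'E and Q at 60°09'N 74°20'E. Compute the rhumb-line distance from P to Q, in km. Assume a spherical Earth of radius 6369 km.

Δψ = ln[tan(π/4+φ₂/2)/tan(π/4+φ₁/2)] = +1.1270;  Δφ = +0.8558 rad,  Δλ = +0.4224 rad
q = Δφ/Δψ = 0.7594
d = R·√(Δφ² + q²Δλ²) = 6369·0.91392 = 5821 km

5821 km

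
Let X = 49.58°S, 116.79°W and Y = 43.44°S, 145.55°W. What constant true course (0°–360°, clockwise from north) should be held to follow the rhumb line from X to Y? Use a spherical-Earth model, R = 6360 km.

287.3°

Δψ = ln[tan(π/4+φ₂/2)/tan(π/4+φ₁/2)] = +0.1559
Δλ = -0.5020 rad (taken the short way round)
course = atan2(Δλ, Δψ) = 287.26°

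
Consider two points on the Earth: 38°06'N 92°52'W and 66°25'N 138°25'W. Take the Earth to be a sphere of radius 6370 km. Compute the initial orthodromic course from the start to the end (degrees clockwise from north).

θ = atan2( sin Δλ·cos φ₂ ,  cos φ₁ sin φ₂ − sin φ₁ cos φ₂ cos Δλ )
  = atan2(-0.2856, +0.5483) = 332.49°

332.5°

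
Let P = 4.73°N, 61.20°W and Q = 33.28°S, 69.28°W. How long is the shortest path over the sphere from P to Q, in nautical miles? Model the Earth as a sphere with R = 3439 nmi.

2327 nmi

Haversine: a = sin²(Δφ/2)+cos φ₁ cos φ₂ sin²(Δλ/2) = 0.11018;  σ = 2·atan2(√a,√(1−a))
σ = 38.773° → d = Rσ = 3439·0.67672 = 2327 nmi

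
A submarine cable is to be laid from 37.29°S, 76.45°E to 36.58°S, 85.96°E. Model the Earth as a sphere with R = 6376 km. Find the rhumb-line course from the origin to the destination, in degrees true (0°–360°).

84.7°

Meridional parts: M(φ₁)=-0.7023, M(φ₂)=-0.6868 → ΔM = +0.0155;  Δλ = +0.1660 rad
tan C = Δλ / ΔM = +10.7062 → C = 84.66°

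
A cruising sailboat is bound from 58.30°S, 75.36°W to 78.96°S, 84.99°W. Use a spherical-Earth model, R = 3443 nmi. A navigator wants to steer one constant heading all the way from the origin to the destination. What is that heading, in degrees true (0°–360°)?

Δψ = ln[tan(π/4+φ₂/2)/tan(π/4+φ₁/2)] = -1.0777
Δλ = -0.1681 rad (taken the short way round)
course = atan2(Δλ, Δψ) = 188.86°

188.9°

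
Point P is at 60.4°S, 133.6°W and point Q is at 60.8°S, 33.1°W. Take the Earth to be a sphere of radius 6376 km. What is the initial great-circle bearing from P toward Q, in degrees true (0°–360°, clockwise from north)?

N = sin Δλ·cos φ₂ = +0.4797;  D = cos φ₁ sin φ₂ − sin φ₁ cos φ₂ cos Δλ = -0.5085
initial course = atan2(N, D) = 136.67°

136.7°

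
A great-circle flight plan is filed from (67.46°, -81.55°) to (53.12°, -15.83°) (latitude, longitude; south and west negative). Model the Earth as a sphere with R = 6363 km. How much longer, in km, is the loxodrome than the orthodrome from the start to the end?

Great circle: cos σ = sin φ₁ sin φ₂ + cos φ₁ cos φ₂ cos Δλ,  σ = 0.5856 rad → d_gc = 3726.09 km
Rhumb line: Δψ = -0.5147, q = Δφ/Δψ = 0.4862, d_rh = R√(Δφ²+q²Δλ²) = 3889.64 km
Excess = 3889.64 − 3726.09 = 163.55 ≈ 164 km

164 km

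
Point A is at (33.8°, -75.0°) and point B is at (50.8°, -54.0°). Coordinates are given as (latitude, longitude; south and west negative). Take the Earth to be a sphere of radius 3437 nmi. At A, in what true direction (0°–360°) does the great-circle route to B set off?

35.7°

N = sin Δλ·cos φ₂ = +0.2265;  D = cos φ₁ sin φ₂ − sin φ₁ cos φ₂ cos Δλ = +0.3157
initial course = atan2(N, D) = 35.66°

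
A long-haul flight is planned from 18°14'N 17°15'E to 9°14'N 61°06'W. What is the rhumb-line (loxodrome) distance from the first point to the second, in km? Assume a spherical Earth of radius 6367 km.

8507 km

Δψ = ln[tan(π/4+φ₂/2)/tan(π/4+φ₁/2)] = -0.1619;  Δφ = -0.1571 rad,  Δλ = -1.3675 rad
q = Δφ/Δψ = 0.9703
d = R·√(Δφ² + q²Δλ²) = 6367·1.33611 = 8507 km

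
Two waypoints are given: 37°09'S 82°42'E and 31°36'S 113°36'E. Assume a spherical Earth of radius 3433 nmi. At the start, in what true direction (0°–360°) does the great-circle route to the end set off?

N = sin Δλ·cos φ₂ = +0.4374;  D = cos φ₁ sin φ₂ − sin φ₁ cos φ₂ cos Δλ = +0.0237
initial course = atan2(N, D) = 86.90°

86.9°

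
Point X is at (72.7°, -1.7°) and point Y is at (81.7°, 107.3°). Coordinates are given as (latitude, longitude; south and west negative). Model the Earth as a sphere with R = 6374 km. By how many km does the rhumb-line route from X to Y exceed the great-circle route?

375 km

Great circle: cos σ = sin φ₁ sin φ₂ + cos φ₁ cos φ₂ cos Δλ,  σ = 0.3742 rad → d_gc = 2385.4 km
Rhumb line: Δψ = +0.7403, q = Δφ/Δψ = 0.2122, d_rh = R√(Δφ²+q²Δλ²) = 2760.8 km
Excess = 2760.8 − 2385.4 = 375.4 ≈ 375 km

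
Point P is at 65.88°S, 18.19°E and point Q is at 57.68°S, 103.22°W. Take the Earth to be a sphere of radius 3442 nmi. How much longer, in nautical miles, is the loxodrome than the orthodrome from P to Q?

Great circle: cos σ = sin φ₁ sin φ₂ + cos φ₁ cos φ₂ cos Δλ,  σ = 0.8534 rad → d_gc = 2937.4 nmi
Rhumb line: Δψ = +0.3047, q = Δφ/Δψ = 0.4696, d_rh = R√(Δφ²+q²Δλ²) = 3460.6 nmi
Excess = 3460.6 − 2937.4 = 523.2 ≈ 523 nmi

523 nmi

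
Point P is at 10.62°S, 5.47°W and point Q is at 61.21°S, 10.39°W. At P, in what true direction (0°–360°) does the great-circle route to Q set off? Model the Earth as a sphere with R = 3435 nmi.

N = sin Δλ·cos φ₂ = -0.0413;  D = cos φ₁ sin φ₂ − sin φ₁ cos φ₂ cos Δλ = -0.7729
initial course = atan2(N, D) = 183.06°

183.1°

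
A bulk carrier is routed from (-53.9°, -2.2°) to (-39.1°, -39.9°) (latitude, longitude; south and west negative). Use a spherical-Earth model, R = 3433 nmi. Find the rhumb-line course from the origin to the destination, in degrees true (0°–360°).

299.9°

Meridional parts: M(φ₁)=-1.1212, M(φ₂)=-0.7425 → ΔM = +0.3787;  Δλ = -0.6580 rad
tan C = Δλ / ΔM = -1.7376 → C = 299.92°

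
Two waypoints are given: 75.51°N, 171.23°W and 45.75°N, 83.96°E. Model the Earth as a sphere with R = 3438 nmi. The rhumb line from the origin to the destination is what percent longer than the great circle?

Great circle: σ = 0.8647 rad → d_gc = Rσ = 2972.7 nmi
Rhumb: Δφ = -0.5194, Δλ = -1.8293, Δψ = -1.1626, q = Δφ/Δψ = 0.4468 → d_rh = R√(Δφ²+q²Δλ²) = 3329.3 nmi
Excess = (3329.3 − 2972.7) / 2972.7 = 356.6 / 2972.7 = 12.00% ≈ 12.0%

12.0%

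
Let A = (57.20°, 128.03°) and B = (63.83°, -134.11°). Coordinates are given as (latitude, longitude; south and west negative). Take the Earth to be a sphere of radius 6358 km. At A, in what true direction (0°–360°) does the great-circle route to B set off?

39.1°

N = sin Δλ·cos φ₂ = +0.4369;  D = cos φ₁ sin φ₂ − sin φ₁ cos φ₂ cos Δλ = +0.5369
initial course = atan2(N, D) = 39.14°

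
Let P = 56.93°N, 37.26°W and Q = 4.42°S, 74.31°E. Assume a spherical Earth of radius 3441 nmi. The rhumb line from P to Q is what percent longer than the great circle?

Great circle: σ = 1.8386 rad → d_gc = Rσ = 6326.5 nmi
Rhumb: Δφ = -1.0708, Δλ = +1.9473, Δψ = -1.2917, q = Δφ/Δψ = 0.8290 → d_rh = R√(Δφ²+q²Δλ²) = 6665.5 nmi
Excess = (6665.5 − 6326.5) / 6326.5 = 339.0 / 6326.5 = 5.36% ≈ 5.4%

5.4%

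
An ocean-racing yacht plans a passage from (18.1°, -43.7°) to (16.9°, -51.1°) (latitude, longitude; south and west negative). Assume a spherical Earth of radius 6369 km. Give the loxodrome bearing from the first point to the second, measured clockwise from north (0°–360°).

Meridional parts: M(φ₁)=+0.3213, M(φ₂)=+0.2993 → ΔM = -0.0220;  Δλ = -0.1292 rad
tan C = Δλ / ΔM = +5.8811 → C = 260.35°

260.3°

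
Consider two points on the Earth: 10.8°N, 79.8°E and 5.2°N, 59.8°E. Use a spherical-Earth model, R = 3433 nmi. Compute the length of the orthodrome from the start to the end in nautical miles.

1233 nmi

Haversine: a = sin²(Δφ/2)+cos φ₁ cos φ₂ sin²(Δλ/2) = 0.03188;  σ = 2·atan2(√a,√(1−a))
σ = 20.572° → d = Rσ = 3433·0.35905 = 1233 nmi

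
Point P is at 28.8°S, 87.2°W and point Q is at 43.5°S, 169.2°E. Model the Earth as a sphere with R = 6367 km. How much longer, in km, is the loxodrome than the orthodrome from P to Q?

551 km

Great circle: cos σ = sin φ₁ sin φ₂ + cos φ₁ cos φ₂ cos Δλ,  σ = 1.3876 rad → d_gc = 8835.0 km
Rhumb line: Δψ = -0.3196, q = Δφ/Δψ = 0.8029, d_rh = R√(Δφ²+q²Δλ²) = 9386.4 km
Excess = 9386.4 − 8835.0 = 551.4 ≈ 551 km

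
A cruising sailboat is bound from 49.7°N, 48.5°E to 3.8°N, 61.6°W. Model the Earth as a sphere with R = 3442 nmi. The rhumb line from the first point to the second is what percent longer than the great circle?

Great circle: σ = 1.7429 rad → d_gc = Rσ = 5999.0 nmi
Rhumb: Δφ = -0.8011, Δλ = -1.9216, Δψ = -0.9362, q = Δφ/Δψ = 0.8557 → d_rh = R√(Δφ²+q²Δλ²) = 6295.8 nmi
Excess = (6295.8 − 5999.0) / 5999.0 = 296.8 / 5999.0 = 4.947% ≈ 4.9%

4.9%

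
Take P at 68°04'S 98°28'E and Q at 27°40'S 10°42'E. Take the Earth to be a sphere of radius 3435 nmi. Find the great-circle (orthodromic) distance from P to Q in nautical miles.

Haversine: a = sin²(Δφ/2)+cos φ₁ cos φ₂ sin²(Δλ/2) = 0.27819;  σ = 2·atan2(√a,√(1−a))
σ = 63.666° → d = Rσ = 3435·1.11117 = 3817 nmi

3817 nmi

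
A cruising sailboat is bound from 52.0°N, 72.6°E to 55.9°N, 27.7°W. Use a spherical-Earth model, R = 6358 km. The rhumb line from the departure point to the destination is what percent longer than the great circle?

9.9%

Great circle: σ = 0.9387 rad → d_gc = Rσ = 5968.5 km
Rhumb: Δφ = +0.0681, Δλ = -1.7506, Δψ = +0.1158, q = Δφ/Δψ = 0.5879 → d_rh = R√(Δφ²+q²Δλ²) = 6558.2 km
Excess = (6558.2 − 5968.5) / 5968.5 = 589.7 / 5968.5 = 9.88% ≈ 9.9%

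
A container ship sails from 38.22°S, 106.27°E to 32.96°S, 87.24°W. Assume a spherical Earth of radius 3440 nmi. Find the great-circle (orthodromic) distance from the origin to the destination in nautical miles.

Haversine: a = sin²(Δφ/2)+cos φ₁ cos φ₂ sin²(Δλ/2) = 0.65218;  σ = 2·atan2(√a,√(1−a))
σ = 107.719° → d = Rσ = 3440·1.88006 = 6467 nmi

6467 nmi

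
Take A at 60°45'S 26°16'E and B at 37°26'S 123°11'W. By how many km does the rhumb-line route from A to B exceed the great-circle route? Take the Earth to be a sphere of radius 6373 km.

Great circle: cos σ = sin φ₁ sin φ₂ + cos φ₁ cos φ₂ cos Δλ,  σ = 1.3733 rad → d_gc = 8752.14 km
Rhumb line: Δψ = +0.6380, q = Δφ/Δψ = 0.6379, d_rh = R√(Δφ²+q²Δλ²) = 10916.59 km
Excess = 10916.59 − 8752.14 = 2164.45 ≈ 2164 km

2164 km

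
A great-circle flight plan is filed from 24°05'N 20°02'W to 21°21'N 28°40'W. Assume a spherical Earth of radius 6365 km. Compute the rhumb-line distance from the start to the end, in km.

935 km

Rhumb course C = atan2(Δλ, Δψ) with Δψ = ln[tan(π/4+φ₂/2)/tan(π/4+φ₁/2)] = -0.0517, Δλ = -0.1507 → C = 251.05°
d = R·|Δφ| / |cos C| = 6365·0.04771 / 0.32468 = 935 km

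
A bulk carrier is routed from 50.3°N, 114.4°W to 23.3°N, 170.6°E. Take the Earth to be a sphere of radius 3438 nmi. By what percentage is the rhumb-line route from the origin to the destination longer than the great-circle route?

Great circle: σ = 1.0971 rad → d_gc = Rσ = 3771.8 nmi
Rhumb: Δφ = -0.4712, Δλ = -1.3090, Δψ = -0.6005, q = Δφ/Δψ = 0.7847 → d_rh = R√(Δφ²+q²Δλ²) = 3885.5 nmi
Excess = (3885.5 − 3771.8) / 3771.8 = 113.7 / 3771.8 = 3.01% ≈ 3.0%

3.0%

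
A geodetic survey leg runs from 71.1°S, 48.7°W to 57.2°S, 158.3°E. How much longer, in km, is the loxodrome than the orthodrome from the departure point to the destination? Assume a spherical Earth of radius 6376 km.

1814 km

Great circle: cos σ = sin φ₁ sin φ₂ + cos φ₁ cos φ₂ cos Δλ,  σ = 0.8777 rad → d_gc = 5596.4 km
Rhumb line: Δψ = +0.5700, q = Δφ/Δψ = 0.4256, d_rh = R√(Δφ²+q²Δλ²) = 7410.0 km
Excess = 7410.0 − 5596.4 = 1813.6 ≈ 1814 km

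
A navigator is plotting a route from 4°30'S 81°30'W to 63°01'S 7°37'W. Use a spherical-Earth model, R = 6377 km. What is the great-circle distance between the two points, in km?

8762 km

cos σ = sin φ₁ sin φ₂ + cos φ₁ cos φ₂ cos Δλ
      = sin(-4.50°)sin(-63.02°) + cos(-4.50°)cos(-63.02°)cos(73.88°) = 0.1955
σ = 78.727° → d = Rσ = 6377·1.37405 = 8762 km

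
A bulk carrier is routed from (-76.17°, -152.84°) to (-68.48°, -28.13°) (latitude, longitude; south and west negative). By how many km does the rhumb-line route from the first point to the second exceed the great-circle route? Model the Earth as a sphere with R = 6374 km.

738 km

Great circle: cos σ = sin φ₁ sin φ₂ + cos φ₁ cos φ₂ cos Δλ,  σ = 0.5483 rad → d_gc = 3495.1 km
Rhumb line: Δψ = +0.4491, q = Δφ/Δψ = 0.2988, d_rh = R√(Δφ²+q²Δλ²) = 4233.3 km
Excess = 4233.3 − 3495.1 = 738.2 ≈ 738 km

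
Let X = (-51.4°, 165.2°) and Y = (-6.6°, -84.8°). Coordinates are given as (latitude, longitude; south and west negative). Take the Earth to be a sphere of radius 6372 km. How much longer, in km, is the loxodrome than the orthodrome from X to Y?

Great circle: cos σ = sin φ₁ sin φ₂ + cos φ₁ cos φ₂ cos Δλ,  σ = 1.6932 rad → d_gc = 10789.3 km
Rhumb line: Δψ = +0.9338, q = Δφ/Δψ = 0.8373, d_rh = R√(Δφ²+q²Δλ²) = 11390.7 km
Excess = 11390.7 − 10789.3 = 601.4 ≈ 601 km

601 km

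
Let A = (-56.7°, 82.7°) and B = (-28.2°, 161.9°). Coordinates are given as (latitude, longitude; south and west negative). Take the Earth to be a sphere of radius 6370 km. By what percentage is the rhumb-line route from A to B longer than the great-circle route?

4.3%

Great circle: σ = 1.0637 rad → d_gc = Rσ = 6775.9 km
Rhumb: Δφ = +0.4974, Δλ = +1.3823, Δψ = +0.6938, q = Δφ/Δψ = 0.7170 → d_rh = R√(Δφ²+q²Δλ²) = 7063.9 km
Excess = (7063.9 − 6775.9) / 6775.9 = 288.0 / 6775.9 = 4.2504% ≈ 4.3%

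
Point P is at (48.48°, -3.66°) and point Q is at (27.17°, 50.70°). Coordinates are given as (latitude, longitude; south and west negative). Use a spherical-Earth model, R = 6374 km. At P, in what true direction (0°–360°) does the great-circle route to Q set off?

θ = atan2( sin Δλ·cos φ₂ ,  cos φ₁ sin φ₂ − sin φ₁ cos φ₂ cos Δλ )
  = atan2(+0.7230, -0.0854) = 96.74°

96.7°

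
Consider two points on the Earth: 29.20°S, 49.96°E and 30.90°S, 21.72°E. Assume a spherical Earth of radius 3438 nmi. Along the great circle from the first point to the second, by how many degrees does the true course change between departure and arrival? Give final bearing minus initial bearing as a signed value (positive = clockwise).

Initial bearing θ₁ = atan2(sin Δλ cos φ₂, cos φ₁ sin φ₂ − sin φ₁ cos φ₂ cos Δλ) = 258.92°
Final bearing θ₂ = (initial bearing from the destination back to the start) + 180° = 273.28°
Δθ = θ₂ − θ₁ = +14.4°

+14.4°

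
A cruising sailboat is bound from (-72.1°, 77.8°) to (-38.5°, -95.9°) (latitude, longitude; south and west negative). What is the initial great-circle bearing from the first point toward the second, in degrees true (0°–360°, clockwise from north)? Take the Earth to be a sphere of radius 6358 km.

θ = atan2( sin Δλ·cos φ₂ ,  cos φ₁ sin φ₂ − sin φ₁ cos φ₂ cos Δλ )
  = atan2(-0.0859, -0.9316) = 185.27°

185.3°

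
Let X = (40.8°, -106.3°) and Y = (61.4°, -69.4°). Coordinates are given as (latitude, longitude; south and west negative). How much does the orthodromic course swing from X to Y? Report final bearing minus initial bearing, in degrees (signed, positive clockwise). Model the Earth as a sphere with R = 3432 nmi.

+29.6°

At departure: θ₁ = atan2(sin Δλ cos φ₂, cos φ₁ sin φ₂ − sin φ₁ cos φ₂ cos Δλ) = 34.74°
At arrival: θ₂ = atan2(sin Δλ cos φ₁, −cos φ₂ sin φ₁ + sin φ₂ cos φ₁ cos Δλ) = 64.30°
Δθ = θ₂ − θ₁ = +29.6°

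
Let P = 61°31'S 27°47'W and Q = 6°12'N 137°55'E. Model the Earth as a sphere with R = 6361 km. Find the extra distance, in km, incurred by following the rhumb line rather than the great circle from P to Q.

Great circle: cos σ = sin φ₁ sin φ₂ + cos φ₁ cos φ₂ cos Δλ,  σ = 2.1584 rad → d_gc = 13729.4 km
Rhumb line: Δψ = +1.4796, q = Δφ/Δψ = 0.7988, d_rh = R√(Δφ²+q²Δλ²) = 16506.1 km
Excess = 16506.1 − 13729.4 = 2776.7 ≈ 2777 km

2777 km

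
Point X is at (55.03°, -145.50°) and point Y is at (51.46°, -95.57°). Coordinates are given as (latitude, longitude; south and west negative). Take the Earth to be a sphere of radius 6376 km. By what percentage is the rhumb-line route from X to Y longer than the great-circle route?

Great circle: σ = 0.5139 rad → d_gc = Rσ = 3276.7 km
Rhumb: Δφ = -0.0623, Δλ = +0.8714, Δψ = -0.1042, q = Δφ/Δψ = 0.5980 → d_rh = R√(Δφ²+q²Δλ²) = 3346.1 km
Excess = (3346.1 − 3276.7) / 3276.7 = 69.4 / 3276.7 = 2.12% ≈ 2.1%

2.1%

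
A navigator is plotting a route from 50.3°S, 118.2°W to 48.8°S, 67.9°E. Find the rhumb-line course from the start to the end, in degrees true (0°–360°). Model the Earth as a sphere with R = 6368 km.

Δψ = ln[tan(π/4+φ₂/2)/tan(π/4+φ₁/2)] = +0.0404
Δλ = -3.0351 rad (taken the short way round)
course = atan2(Δλ, Δψ) = 270.76°

270.8°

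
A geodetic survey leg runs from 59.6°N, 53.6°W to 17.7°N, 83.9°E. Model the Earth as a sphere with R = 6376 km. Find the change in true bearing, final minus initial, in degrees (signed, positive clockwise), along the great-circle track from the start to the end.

Initial bearing θ₁ = atan2(sin Δλ cos φ₂, cos φ₁ sin φ₂ − sin φ₁ cos φ₂ cos Δλ) = 40.27°
Final bearing θ₂ = (initial bearing from the destination back to the start) + 180° = 159.92°
Δθ = θ₂ − θ₁ = +119.6°

+119.6°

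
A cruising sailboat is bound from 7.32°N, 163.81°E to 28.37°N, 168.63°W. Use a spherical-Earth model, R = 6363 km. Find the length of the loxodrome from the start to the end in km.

Δψ = ln[tan(π/4+φ₂/2)/tan(π/4+φ₁/2)] = +0.3886;  Δφ = +0.3674 rad,  Δλ = +0.4810 rad
q = Δφ/Δψ = 0.9454
d = R·√(Δφ² + q²Δλ²) = 6363·0.58461 = 3720 km

3720 km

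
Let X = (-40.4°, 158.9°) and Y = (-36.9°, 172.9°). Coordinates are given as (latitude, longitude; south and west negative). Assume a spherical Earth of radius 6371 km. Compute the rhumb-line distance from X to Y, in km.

Rhumb course C = atan2(Δλ, Δψ) with Δψ = ln[tan(π/4+φ₂/2)/tan(π/4+φ₁/2)] = +0.0782, Δλ = +0.2443 → C = 72.24°
d = R·|Δφ| / |cos C| = 6371·0.06109 / 0.30497 = 1276 km

1276 km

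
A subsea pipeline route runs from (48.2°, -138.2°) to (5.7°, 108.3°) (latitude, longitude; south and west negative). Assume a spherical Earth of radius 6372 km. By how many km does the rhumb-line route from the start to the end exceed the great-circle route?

Great circle: cos σ = sin φ₁ sin φ₂ + cos φ₁ cos φ₂ cos Δλ,  σ = 1.7624 rad → d_gc = 11230.0 km
Rhumb line: Δψ = -0.8630, q = Δφ/Δψ = 0.8595, d_rh = R√(Δφ²+q²Δλ²) = 11833.7 km
Excess = 11833.7 − 11230.0 = 603.7 ≈ 604 km

604 km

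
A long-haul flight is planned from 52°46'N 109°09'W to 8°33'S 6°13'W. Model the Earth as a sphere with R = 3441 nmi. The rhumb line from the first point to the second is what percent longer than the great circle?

3.3%

Great circle: σ = 1.8258 rad → d_gc = Rσ = 6282.7 nmi
Rhumb: Δφ = -1.0702, Δλ = +1.7965, Δψ = -1.2379, q = Δφ/Δψ = 0.8645 → d_rh = R√(Δφ²+q²Δλ²) = 6490.3 nmi
Excess = (6490.3 − 6282.7) / 6282.7 = 207.6 / 6282.7 = 3.30% ≈ 3.3%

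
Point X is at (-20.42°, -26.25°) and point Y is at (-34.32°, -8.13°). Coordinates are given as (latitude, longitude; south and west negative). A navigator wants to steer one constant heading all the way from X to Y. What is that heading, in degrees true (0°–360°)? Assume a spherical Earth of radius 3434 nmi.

Meridional parts: M(φ₁)=-0.3642, M(φ₂)=-0.6384 → ΔM = -0.2742;  Δλ = +0.3163 rad
tan C = Δλ / ΔM = -1.1533 → C = 130.93°

130.9°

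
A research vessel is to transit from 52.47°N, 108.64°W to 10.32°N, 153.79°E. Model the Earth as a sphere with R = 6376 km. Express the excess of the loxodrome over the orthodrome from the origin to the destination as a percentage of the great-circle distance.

Great circle: σ = 1.5076 rad → d_gc = Rσ = 9612.7 km
Rhumb: Δφ = -0.7357, Δλ = -1.7029, Δψ = -0.8985, q = Δφ/Δψ = 0.8188 → d_rh = R√(Δφ²+q²Δλ²) = 10051.9 km
Excess = (10051.9 − 9612.7) / 9612.7 = 439.2 / 9612.7 = 4.57% ≈ 4.6%

4.6%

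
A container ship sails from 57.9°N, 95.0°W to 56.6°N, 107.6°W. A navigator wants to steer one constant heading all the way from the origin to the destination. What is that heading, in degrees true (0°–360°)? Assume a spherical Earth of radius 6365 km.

Δψ = ln[tan(π/4+φ₂/2)/tan(π/4+φ₁/2)] = -0.0419
Δλ = -0.2199 rad (taken the short way round)
course = atan2(Δλ, Δψ) = 259.20°

259.2°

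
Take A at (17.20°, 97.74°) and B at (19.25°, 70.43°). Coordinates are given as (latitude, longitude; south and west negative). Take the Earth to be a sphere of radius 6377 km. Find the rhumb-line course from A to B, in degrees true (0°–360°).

274.5°

Δψ = ln[tan(π/4+φ₂/2)/tan(π/4+φ₁/2)] = +0.0377
Δλ = -0.4766 rad (taken the short way round)
course = atan2(Δλ, Δψ) = 274.52°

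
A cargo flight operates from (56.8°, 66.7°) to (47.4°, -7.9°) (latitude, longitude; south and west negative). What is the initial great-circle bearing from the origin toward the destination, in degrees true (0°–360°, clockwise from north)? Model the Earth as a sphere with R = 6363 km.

N = sin Δλ·cos φ₂ = -0.6526;  D = cos φ₁ sin φ₂ − sin φ₁ cos φ₂ cos Δλ = +0.2527
initial course = atan2(N, D) = 291.16°

291.2°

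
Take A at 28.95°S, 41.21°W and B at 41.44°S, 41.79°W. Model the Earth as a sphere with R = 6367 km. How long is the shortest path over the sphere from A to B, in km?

Haversine: a = sin²(Δφ/2)+cos φ₁ cos φ₂ sin²(Δλ/2) = 0.01185;  σ = 2·atan2(√a,√(1−a))
σ = 12.499° → d = Rσ = 6367·0.21815 = 1389 km

1389 km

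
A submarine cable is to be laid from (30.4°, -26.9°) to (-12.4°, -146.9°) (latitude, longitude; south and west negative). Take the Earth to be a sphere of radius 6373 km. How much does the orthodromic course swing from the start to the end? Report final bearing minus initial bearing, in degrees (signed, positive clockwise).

-32.5°

At departure: θ₁ = atan2(sin Δλ cos φ₂, cos φ₁ sin φ₂ − sin φ₁ cos φ₂ cos Δλ) = 274.19°
At arrival: θ₂ = atan2(sin Δλ cos φ₁, −cos φ₂ sin φ₁ + sin φ₂ cos φ₁ cos Δλ) = 241.73°
Δθ = θ₂ − θ₁ = -32.5°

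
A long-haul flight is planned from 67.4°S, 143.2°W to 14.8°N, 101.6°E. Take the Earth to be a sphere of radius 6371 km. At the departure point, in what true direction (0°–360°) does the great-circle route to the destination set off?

252.1°

N = sin Δλ·cos φ₂ = -0.8748;  D = cos φ₁ sin φ₂ − sin φ₁ cos φ₂ cos Δλ = -0.2819
initial course = atan2(N, D) = 252.14°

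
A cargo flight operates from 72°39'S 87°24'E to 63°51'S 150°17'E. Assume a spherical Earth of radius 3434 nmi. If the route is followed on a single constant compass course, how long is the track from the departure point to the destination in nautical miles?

1475 nmi

Rhumb course C = atan2(Δλ, Δψ) with Δψ = ln[tan(π/4+φ₂/2)/tan(π/4+φ₁/2)] = +0.4201, Δλ = +1.0975 → C = 69.05°
d = R·|Δφ| / |cos C| = 3434·0.15359 / 0.35751 = 1475 nmi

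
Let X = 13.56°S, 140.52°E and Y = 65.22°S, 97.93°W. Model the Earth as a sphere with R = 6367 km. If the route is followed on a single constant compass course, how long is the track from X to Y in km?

11134 km

Δψ = ln[tan(π/4+φ₂/2)/tan(π/4+φ₁/2)] = -1.2767;  Δφ = -0.9016 rad,  Δλ = +2.1214 rad
q = Δφ/Δψ = 0.7062
d = R·√(Δφ² + q²Δλ²) = 6367·1.74863 = 11134 km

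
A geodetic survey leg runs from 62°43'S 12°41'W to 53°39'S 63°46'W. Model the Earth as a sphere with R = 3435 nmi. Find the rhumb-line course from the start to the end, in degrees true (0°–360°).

Δψ = ln[tan(π/4+φ₂/2)/tan(π/4+φ₁/2)] = +0.3021
Δλ = -0.8916 rad (taken the short way round)
course = atan2(Δλ, Δψ) = 288.72°

288.7°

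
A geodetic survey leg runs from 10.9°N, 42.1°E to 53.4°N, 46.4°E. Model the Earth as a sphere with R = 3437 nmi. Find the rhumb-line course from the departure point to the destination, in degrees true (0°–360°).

4.7°

Δψ = ln[tan(π/4+φ₂/2)/tan(π/4+φ₁/2)] = +0.9151
Δλ = +0.0750 rad (taken the short way round)
course = atan2(Δλ, Δψ) = 4.69°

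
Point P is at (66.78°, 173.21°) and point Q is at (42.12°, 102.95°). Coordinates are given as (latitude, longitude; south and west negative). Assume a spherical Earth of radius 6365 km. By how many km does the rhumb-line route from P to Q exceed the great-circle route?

Great circle: cos σ = sin φ₁ sin φ₂ + cos φ₁ cos φ₂ cos Δλ,  σ = 0.7740 rad → d_gc = 4926.41 km
Rhumb line: Δψ = -0.7706, q = Δφ/Δψ = 0.5586, d_rh = R√(Δφ²+q²Δλ²) = 5148.92 km
Excess = 5148.92 − 4926.41 = 222.51 ≈ 223 km

223 km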